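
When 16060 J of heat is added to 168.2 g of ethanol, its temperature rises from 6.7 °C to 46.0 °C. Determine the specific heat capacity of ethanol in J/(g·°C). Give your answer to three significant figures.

c = 2.43 J/(g·°C)

c = q / (m ΔT) = 16060 / (168.2 × 39.3)
c = 16060 / 6610.26 = 2.43 J/(g·°C)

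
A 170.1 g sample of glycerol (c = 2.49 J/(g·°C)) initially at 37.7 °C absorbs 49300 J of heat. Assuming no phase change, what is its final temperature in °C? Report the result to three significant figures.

ΔT = q / (m c) = 49300 / (170.1 × 2.49) = 116.4 °C
T_f = 37.7 + 116.4 = 154.1 °C

T_f = 154 °C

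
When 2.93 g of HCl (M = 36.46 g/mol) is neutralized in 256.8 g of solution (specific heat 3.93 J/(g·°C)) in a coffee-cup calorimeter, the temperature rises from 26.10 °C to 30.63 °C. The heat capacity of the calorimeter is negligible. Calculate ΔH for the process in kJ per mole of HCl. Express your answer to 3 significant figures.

ΔH = -56.9 kJ/mol

|ΔT| = |30.63 − 26.10| = 4.53 °C
|q_surr| = (256.8 × 3.93) × 4.53 = 1009.224 × 4.53 = 4572 J
n(HCl) = 2.93 / 36.46 = 0.08036 mol
Temperature rose, so q_rxn = −|q_surr| = -4.572 kJ
ΔH = q_rxn / n = -56.89 kJ/mol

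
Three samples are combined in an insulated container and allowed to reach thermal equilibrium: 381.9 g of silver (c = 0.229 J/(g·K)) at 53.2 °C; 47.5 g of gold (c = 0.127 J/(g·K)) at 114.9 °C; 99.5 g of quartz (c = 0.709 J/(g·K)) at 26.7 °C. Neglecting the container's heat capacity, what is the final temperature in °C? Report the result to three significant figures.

T_f = 44.1 °C

Σ mᵢcᵢ(T − Tᵢ) = 0  ⇒  T = Σ mᵢcᵢTᵢ / Σ mᵢcᵢ
Σ mᵢcᵢ = 381.9×0.229 + 47.5×0.127 + 99.5×0.709 = 164.0331
Σ mᵢcᵢTᵢ = 87.4551×53.2 + 6.0325×114.9 + 70.5455×26.7 = 7229.3
T = 7229.3 / 164.0331 = 44.07 °C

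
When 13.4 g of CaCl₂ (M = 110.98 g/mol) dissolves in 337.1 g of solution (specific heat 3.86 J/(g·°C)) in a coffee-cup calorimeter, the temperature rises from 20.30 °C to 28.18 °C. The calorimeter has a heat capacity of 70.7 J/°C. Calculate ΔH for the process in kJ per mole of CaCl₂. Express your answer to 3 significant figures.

|ΔT| = |28.18 − 20.30| = 7.88 °C
|q_surr| = (337.1 × 3.86 + 70.7) × 7.88 = 1371.906 × 7.88 = 10811 J
n(CaCl₂) = 13.4 / 110.98 = 0.12074 mol
Temperature rose, so q_rxn = −|q_surr| = -10.811 kJ
ΔH = q_rxn / n = -89.54 kJ/mol

ΔH = -89.5 kJ/mol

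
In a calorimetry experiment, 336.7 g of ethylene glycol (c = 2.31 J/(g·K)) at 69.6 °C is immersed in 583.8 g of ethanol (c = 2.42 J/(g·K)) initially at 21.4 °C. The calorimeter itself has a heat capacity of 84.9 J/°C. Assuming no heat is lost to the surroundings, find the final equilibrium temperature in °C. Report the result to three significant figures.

Heat lost by ethylene glycol = heat gained by ethanol + calorimeter.
(336.7)(2.31)(69.6 − T) = [(583.8)(2.42) + 84.9](T − 21.4)
777.777 (69.6 − T) = 1497.696 (T − 21.4)
54133 − 777.777 T = 1497.696 T − 32051
86184 = 2275.473 T
T = 37.88 °C

T_f = 37.9 °C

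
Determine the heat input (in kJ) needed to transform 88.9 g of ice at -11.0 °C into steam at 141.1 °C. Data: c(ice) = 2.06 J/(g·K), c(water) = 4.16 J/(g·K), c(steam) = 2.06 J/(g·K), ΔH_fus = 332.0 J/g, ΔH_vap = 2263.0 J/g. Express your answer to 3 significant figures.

q = 277 kJ

q1 (heat ice -11.0→0.0 °C): 88.9 × 2.06 × 11.0 = 2014 J
q2 (melt at 0 °C): 88.9 × 332.0 = 29515 J
q3 (heat water 0.0→100.0 °C): 88.9 × 4.16 × 100.0 = 36982 J
q4 (vaporize at 100 °C): 88.9 × 2263.0 = 201181 J
q5 (heat steam 100.0→141.1 °C): 88.9 × 2.06 × 41.1 = 7527 J
Total: 2014 + 29515 + 36982 + 201181 + 7527 = 277219 J = 277 kJ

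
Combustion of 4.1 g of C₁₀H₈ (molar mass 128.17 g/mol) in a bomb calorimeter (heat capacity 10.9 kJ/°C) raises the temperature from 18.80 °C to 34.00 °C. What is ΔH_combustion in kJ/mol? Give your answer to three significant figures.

ΔT = 34.00 − 18.80 = 15.20 °C
q_cal = C_cal × ΔT = 10.9 × 15.20 = 165.68 kJ
n = 4.1 / 128.17 = 0.03199 mol
q_rxn = −q_cal = -165.68 kJ
ΔH = -165.68 / 0.03199 = -5179 kJ/mol

ΔH = -5180 kJ/mol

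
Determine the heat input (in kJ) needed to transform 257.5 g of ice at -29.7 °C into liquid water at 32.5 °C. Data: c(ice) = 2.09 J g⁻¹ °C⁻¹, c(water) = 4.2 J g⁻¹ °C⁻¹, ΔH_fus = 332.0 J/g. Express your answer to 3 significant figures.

q1 (heat ice -29.7→0.0 °C): 257.5 × 2.09 × 29.7 = 15984 J
q2 (melt at 0 °C): 257.5 × 332.0 = 85490 J
q3 (heat water 0.0→32.5 °C): 257.5 × 4.2 × 32.5 = 35149 J
Total: 15984 + 85490 + 35149 = 136623 J = 137 kJ

q = 137 kJ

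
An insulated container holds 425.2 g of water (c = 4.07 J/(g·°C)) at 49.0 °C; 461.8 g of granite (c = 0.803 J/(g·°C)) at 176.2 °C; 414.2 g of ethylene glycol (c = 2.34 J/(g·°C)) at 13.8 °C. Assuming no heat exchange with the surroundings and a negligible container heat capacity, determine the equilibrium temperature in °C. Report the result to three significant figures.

T_f = 53.3 °C

Σ mᵢcᵢ(T − Tᵢ) = 0  ⇒  T = Σ mᵢcᵢTᵢ / Σ mᵢcᵢ
Σ mᵢcᵢ = 425.2×4.07 + 461.8×0.803 + 414.2×2.34 = 3070.6174
Σ mᵢcᵢTᵢ = 1730.564×49.0 + 370.8254×176.2 + 969.228×13.8 = 163512
T = 163512 / 3070.6174 = 53.25 °C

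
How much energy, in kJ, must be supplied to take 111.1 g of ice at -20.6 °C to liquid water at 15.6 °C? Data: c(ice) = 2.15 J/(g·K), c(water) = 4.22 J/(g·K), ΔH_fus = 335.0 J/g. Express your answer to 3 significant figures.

q = 49.5 kJ

q1 (heat ice -20.6→0.0 °C): 111.1 × 2.15 × 20.6 = 4921 J
q2 (melt at 0 °C): 111.1 × 335.0 = 37219 J
q3 (heat water 0.0→15.6 °C): 111.1 × 4.22 × 15.6 = 7314 J
Total: 4921 + 37219 + 7314 = 49454 J = 49.5 kJ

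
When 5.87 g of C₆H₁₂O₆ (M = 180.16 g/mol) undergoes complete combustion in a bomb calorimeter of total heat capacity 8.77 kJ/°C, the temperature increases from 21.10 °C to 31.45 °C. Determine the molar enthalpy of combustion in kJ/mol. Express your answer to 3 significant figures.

ΔT = 31.45 − 21.10 = 10.35 °C
q_cal = C_cal × ΔT = 8.77 × 10.35 = 90.7695 kJ
n = 5.87 / 180.16 = 0.03258 mol
q_rxn = −q_cal = -90.7695 kJ
ΔH = -90.7695 / 0.03258 = -2786 kJ/mol

ΔH = -2790 kJ/mol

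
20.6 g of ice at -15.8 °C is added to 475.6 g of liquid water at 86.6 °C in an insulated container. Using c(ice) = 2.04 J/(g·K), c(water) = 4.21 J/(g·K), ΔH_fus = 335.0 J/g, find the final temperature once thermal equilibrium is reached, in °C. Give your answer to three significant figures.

T_f = 79.4 °C

Heat to bring ice to 0 °C and melt it: q₁ = 20.6×2.04×15.8 + 20.6×335.0 = 7565.0 J
Heat the water can supply cooling to 0 °C: 475.6×4.21×86.6 = 173397 J > q₁, so all ice melts.
Energy balance: 475.6×4.21×(86.6 − T) = 7565.0 + 20.6×4.21×(T − 0)
2002.276(86.6 − T) = 7565.0 + 86.726 T
173397 − 7565.0 = 2089.002 T
T = 165832.0 / 2089.002 = 79.38 °C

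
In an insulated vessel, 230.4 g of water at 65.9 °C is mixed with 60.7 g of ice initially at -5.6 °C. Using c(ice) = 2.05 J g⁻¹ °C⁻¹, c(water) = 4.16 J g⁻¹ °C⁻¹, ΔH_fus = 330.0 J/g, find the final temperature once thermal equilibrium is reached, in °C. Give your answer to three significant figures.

Heat to bring ice to 0 °C and melt it: q₁ = 60.7×2.05×5.6 + 60.7×330.0 = 20728 J
Heat the water can supply cooling to 0 °C: 230.4×4.16×65.9 = 63162.8 J > q₁, so all ice melts.
Energy balance: 230.4×4.16×(65.9 − T) = 20728 + 60.7×4.16×(T − 0)
958.464(65.9 − T) = 20728 + 252.512 T
63162.8 − 20728 = 1210.976 T
T = 42434.8 / 1210.976 = 35.04 °C

T_f = 35.0 °C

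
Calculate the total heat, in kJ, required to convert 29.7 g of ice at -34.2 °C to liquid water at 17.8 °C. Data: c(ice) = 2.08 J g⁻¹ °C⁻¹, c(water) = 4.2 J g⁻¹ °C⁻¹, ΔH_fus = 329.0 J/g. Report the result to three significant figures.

q = 14.1 kJ

q1 (heat ice -34.2→0.0 °C): 29.7 × 2.08 × 34.2 = 2113 J
q2 (melt at 0 °C): 29.7 × 329.0 = 9771 J
q3 (heat water 0.0→17.8 °C): 29.7 × 4.2 × 17.8 = 2220 J
Total: 2113 + 9771 + 2220 = 14104 J = 14.1 kJ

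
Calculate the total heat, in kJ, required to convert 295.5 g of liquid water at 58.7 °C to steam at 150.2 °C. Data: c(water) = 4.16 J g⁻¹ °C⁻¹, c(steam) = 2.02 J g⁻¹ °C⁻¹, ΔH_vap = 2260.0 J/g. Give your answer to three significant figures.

q1 (heat water 58.7→100.0 °C): 295.5 × 4.16 × 41.3 = 50769 J
q2 (vaporize at 100 °C): 295.5 × 2260.0 = 667830 J
q3 (heat steam 100.0→150.2 °C): 295.5 × 2.02 × 50.2 = 29965 J
Total: 50769 + 667830 + 29965 = 748564 J = 749 kJ

q = 749 kJ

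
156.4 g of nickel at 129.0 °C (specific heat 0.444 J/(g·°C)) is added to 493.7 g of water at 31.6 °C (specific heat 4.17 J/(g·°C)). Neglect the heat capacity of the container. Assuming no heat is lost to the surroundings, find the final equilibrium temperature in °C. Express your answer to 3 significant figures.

Heat lost by nickel = heat gained by water.
(156.4)(0.444)(129.0 − T) = (493.7)(4.17)(T − 31.6)
69.4416 (129.0 − T) = 2058.729 (T − 31.6)
8958.0 − 69.4416 T = 2058.729 T − 65056
74014.0 = 2128.1706 T
T = 34.78 °C

T_f = 34.8 °C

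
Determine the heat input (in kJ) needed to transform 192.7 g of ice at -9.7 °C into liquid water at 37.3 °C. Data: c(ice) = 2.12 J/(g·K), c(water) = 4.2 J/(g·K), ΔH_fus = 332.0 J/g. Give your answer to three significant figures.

q1 (heat ice -9.7→0.0 °C): 192.7 × 2.12 × 9.7 = 3963 J
q2 (melt at 0 °C): 192.7 × 332.0 = 63976 J
q3 (heat water 0.0→37.3 °C): 192.7 × 4.2 × 37.3 = 30188 J
Total: 3963 + 63976 + 30188 = 98127 J = 98.1 kJ

q = 98.1 kJ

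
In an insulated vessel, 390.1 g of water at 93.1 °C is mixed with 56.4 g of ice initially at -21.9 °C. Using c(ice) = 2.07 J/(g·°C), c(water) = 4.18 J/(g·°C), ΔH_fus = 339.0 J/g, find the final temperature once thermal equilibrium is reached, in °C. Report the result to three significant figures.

Heat to bring ice to 0 °C and melt it: q₁ = 56.4×2.07×21.9 + 56.4×339.0 = 21676 J
Heat the water can supply cooling to 0 °C: 390.1×4.18×93.1 = 151811 J > q₁, so all ice melts.
Energy balance: 390.1×4.18×(93.1 − T) = 21676 + 56.4×4.18×(T − 0)
1630.618(93.1 − T) = 21676 + 235.752 T
151811 − 21676 = 1866.370 T
T = 130135 / 1866.370 = 69.73 °C

T_f = 69.7 °C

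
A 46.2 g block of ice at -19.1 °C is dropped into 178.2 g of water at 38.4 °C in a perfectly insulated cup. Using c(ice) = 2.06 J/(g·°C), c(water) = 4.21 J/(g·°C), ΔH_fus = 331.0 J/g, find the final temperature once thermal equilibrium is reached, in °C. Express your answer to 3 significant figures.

T_f = 12.4 °C

Heat to bring ice to 0 °C and melt it: q₁ = 46.2×2.06×19.1 + 46.2×331.0 = 17110 J
Heat the water can supply cooling to 0 °C: 178.2×4.21×38.4 = 28808.5 J > q₁, so all ice melts.
Energy balance: 178.2×4.21×(38.4 − T) = 17110 + 46.2×4.21×(T − 0)
750.222(38.4 − T) = 17110 + 194.502 T
28808.5 − 17110 = 944.724 T
T = 11698.5 / 944.724 = 12.38 °C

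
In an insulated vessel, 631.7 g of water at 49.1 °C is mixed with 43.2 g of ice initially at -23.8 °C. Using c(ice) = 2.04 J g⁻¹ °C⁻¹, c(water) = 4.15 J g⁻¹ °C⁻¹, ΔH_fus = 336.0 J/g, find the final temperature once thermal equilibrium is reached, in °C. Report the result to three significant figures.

Heat to bring ice to 0 °C and melt it: q₁ = 43.2×2.04×23.8 + 43.2×336.0 = 16613 J
Heat the water can supply cooling to 0 °C: 631.7×4.15×49.1 = 128718 J > q₁, so all ice melts.
Energy balance: 631.7×4.15×(49.1 − T) = 16613 + 43.2×4.15×(T − 0)
2621.555(49.1 − T) = 16613 + 179.28 T
128718 − 16613 = 2800.835 T
T = 112105 / 2800.835 = 40.03 °C

T_f = 40.0 °C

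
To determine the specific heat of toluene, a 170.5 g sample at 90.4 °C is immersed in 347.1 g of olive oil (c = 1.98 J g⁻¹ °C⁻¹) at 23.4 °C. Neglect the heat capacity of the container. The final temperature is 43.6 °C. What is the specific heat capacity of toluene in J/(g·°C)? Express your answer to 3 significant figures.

c = 1.74 J/(g·°C)

q_gained = (347.1 × 1.98) × (43.6 − 23.4) = 13880 J
q_lost = 170.5 × c × (90.4 − 43.6) = 7979.4 c
Set equal: c = 13880 / 7979.4 = 1.74 J/(g·°C)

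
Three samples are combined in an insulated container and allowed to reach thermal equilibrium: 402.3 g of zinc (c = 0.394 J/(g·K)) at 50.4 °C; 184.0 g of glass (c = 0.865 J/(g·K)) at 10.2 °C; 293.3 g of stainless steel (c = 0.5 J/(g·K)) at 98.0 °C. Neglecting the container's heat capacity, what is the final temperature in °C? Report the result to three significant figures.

T_f = 51.7 °C

Σ mᵢcᵢ(T − Tᵢ) = 0  ⇒  T = Σ mᵢcᵢTᵢ / Σ mᵢcᵢ
Σ mᵢcᵢ = 402.3×0.394 + 184.0×0.865 + 293.3×0.5 = 464.3162
Σ mᵢcᵢTᵢ = 158.5062×50.4 + 159.16×10.2 + 146.65×98.0 = 23984
T = 23984 / 464.3162 = 51.65 °C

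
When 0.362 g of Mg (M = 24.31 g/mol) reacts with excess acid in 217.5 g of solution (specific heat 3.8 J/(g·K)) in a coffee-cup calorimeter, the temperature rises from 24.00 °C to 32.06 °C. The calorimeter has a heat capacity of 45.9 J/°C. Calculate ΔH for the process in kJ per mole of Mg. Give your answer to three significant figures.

ΔH = -472 kJ/mol

|ΔT| = |32.06 − 24.00| = 8.06 °C
|q_surr| = (217.5 × 3.8 + 45.9) × 8.06 = 872.4 × 8.06 = 7032 J
n(Mg) = 0.362 / 24.31 = 0.01489 mol
Temperature rose, so q_rxn = −|q_surr| = -7.032 kJ
ΔH = q_rxn / n = -472.3 kJ/mol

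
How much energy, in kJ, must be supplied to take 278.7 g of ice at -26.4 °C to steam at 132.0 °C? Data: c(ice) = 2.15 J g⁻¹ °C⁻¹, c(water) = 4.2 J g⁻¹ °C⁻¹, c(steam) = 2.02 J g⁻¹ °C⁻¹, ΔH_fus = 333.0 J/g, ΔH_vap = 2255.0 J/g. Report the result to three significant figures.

q = 872 kJ

q1 (heat ice -26.4→0.0 °C): 278.7 × 2.15 × 26.4 = 15819 J
q2 (melt at 0 °C): 278.7 × 333.0 = 92807 J
q3 (heat water 0.0→100.0 °C): 278.7 × 4.2 × 100.0 = 117054 J
q4 (vaporize at 100 °C): 278.7 × 2255.0 = 628469 J
q5 (heat steam 100.0→132.0 °C): 278.7 × 2.02 × 32.0 = 18015 J
Total: 15819 + 92807 + 117054 + 628469 + 18015 = 872164 J = 872 kJ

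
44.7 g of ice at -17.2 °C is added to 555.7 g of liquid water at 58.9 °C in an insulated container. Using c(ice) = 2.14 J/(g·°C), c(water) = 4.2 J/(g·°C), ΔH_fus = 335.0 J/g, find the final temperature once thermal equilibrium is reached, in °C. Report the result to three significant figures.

T_f = 47.9 °C

Heat to bring ice to 0 °C and melt it: q₁ = 44.7×2.14×17.2 + 44.7×335.0 = 16620 J
Heat the water can supply cooling to 0 °C: 555.7×4.2×58.9 = 137469 J > q₁, so all ice melts.
Energy balance: 555.7×4.2×(58.9 − T) = 16620 + 44.7×4.2×(T − 0)
2333.94(58.9 − T) = 16620 + 187.74 T
137469 − 16620 = 2521.68 T
T = 120849 / 2521.68 = 47.92 °C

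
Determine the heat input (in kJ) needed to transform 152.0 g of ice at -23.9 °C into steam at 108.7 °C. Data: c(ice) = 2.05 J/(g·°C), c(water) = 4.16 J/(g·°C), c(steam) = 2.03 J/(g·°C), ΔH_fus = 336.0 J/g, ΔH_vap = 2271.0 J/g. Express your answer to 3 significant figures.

q1 (heat ice -23.9→0.0 °C): 152.0 × 2.05 × 23.9 = 7447 J
q2 (melt at 0 °C): 152.0 × 336.0 = 51072 J
q3 (heat water 0.0→100.0 °C): 152.0 × 4.16 × 100.0 = 63232 J
q4 (vaporize at 100 °C): 152.0 × 2271.0 = 345192 J
q5 (heat steam 100.0→108.7 °C): 152.0 × 2.03 × 8.7 = 2684 J
Total: 7447 + 51072 + 63232 + 345192 + 2684 = 469627 J = 470 kJ

q = 470 kJ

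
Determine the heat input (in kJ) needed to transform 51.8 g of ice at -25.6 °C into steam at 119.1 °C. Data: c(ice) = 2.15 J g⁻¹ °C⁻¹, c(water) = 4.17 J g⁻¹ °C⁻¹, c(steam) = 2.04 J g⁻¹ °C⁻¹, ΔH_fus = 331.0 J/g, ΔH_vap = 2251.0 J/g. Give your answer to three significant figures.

q1 (heat ice -25.6→0.0 °C): 51.8 × 2.15 × 25.6 = 2851 J
q2 (melt at 0 °C): 51.8 × 331.0 = 17146 J
q3 (heat water 0.0→100.0 °C): 51.8 × 4.17 × 100.0 = 21601 J
q4 (vaporize at 100 °C): 51.8 × 2251.0 = 116602 J
q5 (heat steam 100.0→119.1 °C): 51.8 × 2.04 × 19.1 = 2018 J
Total: 2851 + 17146 + 21601 + 116602 + 2018 = 160218 J = 160 kJ

q = 160 kJ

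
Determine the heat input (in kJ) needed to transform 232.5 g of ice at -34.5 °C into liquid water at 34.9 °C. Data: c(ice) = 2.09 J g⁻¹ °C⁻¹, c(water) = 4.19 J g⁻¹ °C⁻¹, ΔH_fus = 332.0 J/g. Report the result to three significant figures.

q1 (heat ice -34.5→0.0 °C): 232.5 × 2.09 × 34.5 = 16764 J
q2 (melt at 0 °C): 232.5 × 332.0 = 77190 J
q3 (heat water 0.0→34.9 °C): 232.5 × 4.19 × 34.9 = 33999 J
Total: 16764 + 77190 + 33999 = 127953 J = 128 kJ

q = 128 kJ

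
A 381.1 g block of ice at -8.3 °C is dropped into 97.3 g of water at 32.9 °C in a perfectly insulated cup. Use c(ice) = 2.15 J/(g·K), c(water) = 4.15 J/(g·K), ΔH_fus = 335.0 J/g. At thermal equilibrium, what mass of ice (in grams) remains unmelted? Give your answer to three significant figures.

Heat to warm all ice to 0 °C: 381.1×2.15×8.3 = 6800.7 J
Heat released by water cooling to 0 °C: 97.3×4.15×32.9 = 13285 J
13285 J < 6800.7 + 381.1×335.0 = 134469.2 J, so not all ice melts; final T = 0 °C.
Heat left for melting: 13285 − 6800.7 = 6484.3 J
Mass melted = 6484.3 / 335.0 = 19.36 g
Ice remaining = 381.1 − 19.36 = 361.74 g

m_ice remaining = 362 g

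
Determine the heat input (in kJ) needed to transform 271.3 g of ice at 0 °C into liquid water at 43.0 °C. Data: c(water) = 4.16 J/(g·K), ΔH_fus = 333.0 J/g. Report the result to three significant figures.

q1 (melt at 0 °C): 271.3 × 333.0 = 90343 J
q2 (heat water 0.0→43.0 °C): 271.3 × 4.16 × 43.0 = 48530 J
Total: 90343 + 48530 = 138873 J = 139 kJ

q = 139 kJ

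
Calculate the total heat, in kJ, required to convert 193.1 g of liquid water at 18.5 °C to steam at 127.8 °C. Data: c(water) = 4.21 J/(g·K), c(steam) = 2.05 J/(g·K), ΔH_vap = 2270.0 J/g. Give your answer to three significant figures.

q1 (heat water 18.5→100.0 °C): 193.1 × 4.21 × 81.5 = 66256 J
q2 (vaporize at 100 °C): 193.1 × 2270.0 = 438337 J
q3 (heat steam 100.0→127.8 °C): 193.1 × 2.05 × 27.8 = 11005 J
Total: 66256 + 438337 + 11005 = 515598 J = 516 kJ

q = 516 kJ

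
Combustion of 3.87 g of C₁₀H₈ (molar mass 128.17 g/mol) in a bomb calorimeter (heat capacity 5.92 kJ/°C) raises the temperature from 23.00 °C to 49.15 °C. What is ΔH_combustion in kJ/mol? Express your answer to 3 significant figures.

ΔH = -5130 kJ/mol

ΔT = 49.15 − 23.00 = 26.15 °C
q_cal = C_cal × ΔT = 5.92 × 26.15 = 154.808 kJ
n = 3.87 / 128.17 = 0.03019 mol
q_rxn = −q_cal = -154.808 kJ
ΔH = -154.808 / 0.03019 = -5128 kJ/mol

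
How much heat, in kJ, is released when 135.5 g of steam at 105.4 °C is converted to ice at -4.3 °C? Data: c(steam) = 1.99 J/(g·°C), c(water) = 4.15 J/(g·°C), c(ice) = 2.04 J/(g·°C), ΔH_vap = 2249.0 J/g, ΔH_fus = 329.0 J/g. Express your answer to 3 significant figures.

q1 (cool steam 105.4→100 °C): 135.5 × 1.99 × 5.4 = 1456 J
q2 (condense at 100 °C): 135.5 × 2249.0 = 304740 J
q3 (cool water 100→0 °C): 135.5 × 4.15 × 100.0 = 56233 J
q4 (freeze at 0 °C): 135.5 × 329.0 = 44580 J
q5 (cool ice 0→-4.3 °C): 135.5 × 2.04 × 4.3 = 1189 J
Total: 1456 + 304740 + 56233 + 44580 + 1189 = 408198 J = 408 kJ

q = 408 kJ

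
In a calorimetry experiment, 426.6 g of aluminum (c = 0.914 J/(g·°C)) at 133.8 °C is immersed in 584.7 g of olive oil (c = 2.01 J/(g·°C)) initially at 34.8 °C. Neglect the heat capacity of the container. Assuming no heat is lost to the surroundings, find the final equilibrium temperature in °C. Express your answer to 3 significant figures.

T_f = 59.5 °C

Heat lost by aluminum = heat gained by olive oil.
(426.6)(0.914)(133.8 − T) = (584.7)(2.01)(T − 34.8)
389.9124 (133.8 − T) = 1175.247 (T − 34.8)
52170 − 389.9124 T = 1175.247 T − 40899
93069 = 1565.1594 T
T = 59.46 °C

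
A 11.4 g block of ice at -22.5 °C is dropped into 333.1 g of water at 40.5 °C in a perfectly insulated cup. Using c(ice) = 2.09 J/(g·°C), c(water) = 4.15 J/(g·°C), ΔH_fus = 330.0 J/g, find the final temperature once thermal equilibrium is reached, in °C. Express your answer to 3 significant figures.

Heat to bring ice to 0 °C and melt it: q₁ = 11.4×2.09×22.5 + 11.4×330.0 = 4298.1 J
Heat the water can supply cooling to 0 °C: 333.1×4.15×40.5 = 55985.8 J > q₁, so all ice melts.
Energy balance: 333.1×4.15×(40.5 − T) = 4298.1 + 11.4×4.15×(T − 0)
1382.365(40.5 − T) = 4298.1 + 47.31 T
55985.8 − 4298.1 = 1429.675 T
T = 51687.7 / 1429.675 = 36.15 °C

T_f = 36.2 °C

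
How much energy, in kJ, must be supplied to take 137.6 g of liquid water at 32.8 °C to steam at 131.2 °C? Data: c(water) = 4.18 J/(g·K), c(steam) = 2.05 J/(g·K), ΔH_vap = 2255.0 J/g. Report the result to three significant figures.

q1 (heat water 32.8→100.0 °C): 137.6 × 4.18 × 67.2 = 38651 J
q2 (vaporize at 100 °C): 137.6 × 2255.0 = 310288 J
q3 (heat steam 100.0→131.2 °C): 137.6 × 2.05 × 31.2 = 8801 J
Total: 38651 + 310288 + 8801 = 357740 J = 358 kJ

q = 358 kJ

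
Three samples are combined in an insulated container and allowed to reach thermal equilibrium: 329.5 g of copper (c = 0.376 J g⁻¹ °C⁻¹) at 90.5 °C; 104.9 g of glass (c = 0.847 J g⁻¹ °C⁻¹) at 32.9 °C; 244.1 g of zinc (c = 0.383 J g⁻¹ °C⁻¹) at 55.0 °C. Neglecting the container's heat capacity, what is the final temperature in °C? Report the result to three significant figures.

T_f = 63.0 °C

Σ mᵢcᵢ(T − Tᵢ) = 0  ⇒  T = Σ mᵢcᵢTᵢ / Σ mᵢcᵢ
Σ mᵢcᵢ = 329.5×0.376 + 104.9×0.847 + 244.1×0.383 = 306.2326
Σ mᵢcᵢTᵢ = 123.892×90.5 + 88.8503×32.9 + 93.4903×55.0 = 19277.4
T = 19277.4 / 306.2326 = 62.95 °C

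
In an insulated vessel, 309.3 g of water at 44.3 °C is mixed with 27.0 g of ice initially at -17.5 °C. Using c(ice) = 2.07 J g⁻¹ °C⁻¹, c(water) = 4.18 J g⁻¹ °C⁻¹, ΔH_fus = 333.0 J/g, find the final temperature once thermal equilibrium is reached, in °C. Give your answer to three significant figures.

T_f = 33.7 °C

Heat to bring ice to 0 °C and melt it: q₁ = 27.0×2.07×17.5 + 27.0×333.0 = 9969.1 J
Heat the water can supply cooling to 0 °C: 309.3×4.18×44.3 = 57274.3 J > q₁, so all ice melts.
Energy balance: 309.3×4.18×(44.3 − T) = 9969.1 + 27.0×4.18×(T − 0)
1292.874(44.3 − T) = 9969.1 + 112.86 T
57274.3 − 9969.1 = 1405.734 T
T = 47305.2 / 1405.734 = 33.65 °C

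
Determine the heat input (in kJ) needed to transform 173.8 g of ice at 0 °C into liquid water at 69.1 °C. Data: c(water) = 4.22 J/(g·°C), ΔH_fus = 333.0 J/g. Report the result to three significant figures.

q = 109 kJ

q1 (melt at 0 °C): 173.8 × 333.0 = 57875 J
q2 (heat water 0.0→69.1 °C): 173.8 × 4.22 × 69.1 = 50680 J
Total: 57875 + 50680 = 108555 J = 109 kJ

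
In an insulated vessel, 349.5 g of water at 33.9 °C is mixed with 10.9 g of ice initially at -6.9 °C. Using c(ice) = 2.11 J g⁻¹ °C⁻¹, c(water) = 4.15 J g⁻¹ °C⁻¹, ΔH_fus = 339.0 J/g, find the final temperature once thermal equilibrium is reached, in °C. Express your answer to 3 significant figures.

T_f = 30.3 °C

Heat to bring ice to 0 °C and melt it: q₁ = 10.9×2.11×6.9 + 10.9×339.0 = 3853.8 J
Heat the water can supply cooling to 0 °C: 349.5×4.15×33.9 = 49169.4 J > q₁, so all ice melts.
Energy balance: 349.5×4.15×(33.9 − T) = 3853.8 + 10.9×4.15×(T − 0)
1450.425(33.9 − T) = 3853.8 + 45.235 T
49169.4 − 3853.8 = 1495.660 T
T = 45315.6 / 1495.660 = 30.30 °C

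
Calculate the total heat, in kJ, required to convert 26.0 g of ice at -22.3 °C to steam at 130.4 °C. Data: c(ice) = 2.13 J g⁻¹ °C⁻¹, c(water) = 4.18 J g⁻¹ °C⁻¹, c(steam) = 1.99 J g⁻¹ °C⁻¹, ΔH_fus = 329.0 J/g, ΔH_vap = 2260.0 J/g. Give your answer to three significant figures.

q = 81.0 kJ

q1 (heat ice -22.3→0.0 °C): 26.0 × 2.13 × 22.3 = 1235 J
q2 (melt at 0 °C): 26.0 × 329.0 = 8554 J
q3 (heat water 0.0→100.0 °C): 26.0 × 4.18 × 100.0 = 10868 J
q4 (vaporize at 100 °C): 26.0 × 2260.0 = 58760 J
q5 (heat steam 100.0→130.4 °C): 26.0 × 1.99 × 30.4 = 1573 J
Total: 1235 + 8554 + 10868 + 58760 + 1573 = 80990 J = 81.0 kJ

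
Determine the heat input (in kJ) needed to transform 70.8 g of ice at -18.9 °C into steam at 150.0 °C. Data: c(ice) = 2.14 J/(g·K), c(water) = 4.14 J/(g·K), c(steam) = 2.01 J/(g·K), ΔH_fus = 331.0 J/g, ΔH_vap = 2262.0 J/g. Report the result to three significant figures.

q = 223 kJ

q1 (heat ice -18.9→0.0 °C): 70.8 × 2.14 × 18.9 = 2864 J
q2 (melt at 0 °C): 70.8 × 331.0 = 23435 J
q3 (heat water 0.0→100.0 °C): 70.8 × 4.14 × 100.0 = 29311 J
q4 (vaporize at 100 °C): 70.8 × 2262.0 = 160150 J
q5 (heat steam 100.0→150.0 °C): 70.8 × 2.01 × 50.0 = 7115 J
Total: 2864 + 23435 + 29311 + 160150 + 7115 = 222875 J = 223 kJ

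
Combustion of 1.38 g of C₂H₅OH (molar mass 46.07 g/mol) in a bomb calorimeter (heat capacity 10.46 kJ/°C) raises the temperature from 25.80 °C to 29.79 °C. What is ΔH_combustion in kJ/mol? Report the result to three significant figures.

ΔH = -1390 kJ/mol

ΔT = 29.79 − 25.80 = 3.99 °C
q_cal = C_cal × ΔT = 10.46 × 3.99 = 41.7354 kJ
n = 1.38 / 46.07 = 0.02995 mol
q_rxn = −q_cal = -41.7354 kJ
ΔH = -41.7354 / 0.02995 = -1394 kJ/mol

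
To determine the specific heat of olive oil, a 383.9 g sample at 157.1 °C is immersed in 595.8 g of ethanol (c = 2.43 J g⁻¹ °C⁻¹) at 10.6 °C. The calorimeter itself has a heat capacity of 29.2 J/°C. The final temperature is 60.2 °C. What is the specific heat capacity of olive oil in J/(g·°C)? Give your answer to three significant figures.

c = 1.97 J/(g·°C)

q_gained = (595.8 × 2.43 + 29.2) × (60.2 − 10.6) = 73260 J
q_lost = 383.9 × c × (157.1 − 60.2) = 37199.91 c
Set equal: c = 73260 / 37199.91 = 1.97 J/(g·°C)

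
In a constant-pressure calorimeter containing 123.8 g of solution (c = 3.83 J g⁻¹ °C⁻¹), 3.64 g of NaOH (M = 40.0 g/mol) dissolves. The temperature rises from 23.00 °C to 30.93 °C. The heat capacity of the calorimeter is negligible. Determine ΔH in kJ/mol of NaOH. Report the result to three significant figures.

ΔH = -41.3 kJ/mol

|ΔT| = |30.93 − 23.00| = 7.93 °C
|q_surr| = (123.8 × 3.83) × 7.93 = 474.154 × 7.93 = 3760 J
n(NaOH) = 3.64 / 40.0 = 0.09100 mol
Temperature rose, so q_rxn = −|q_surr| = -3.760 kJ
ΔH = q_rxn / n = -41.32 kJ/mol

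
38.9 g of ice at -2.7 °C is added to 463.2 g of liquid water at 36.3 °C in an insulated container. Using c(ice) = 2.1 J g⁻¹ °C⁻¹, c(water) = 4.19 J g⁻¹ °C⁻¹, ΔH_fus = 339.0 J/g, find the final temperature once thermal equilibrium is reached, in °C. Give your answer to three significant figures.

T_f = 27.1 °C

Heat to bring ice to 0 °C and melt it: q₁ = 38.9×2.1×2.7 + 38.9×339.0 = 13408 J
Heat the water can supply cooling to 0 °C: 463.2×4.19×36.3 = 70451.3 J > q₁, so all ice melts.
Energy balance: 463.2×4.19×(36.3 − T) = 13408 + 38.9×4.19×(T − 0)
1940.808(36.3 − T) = 13408 + 162.991 T
70451.3 − 13408 = 2103.799 T
T = 57043.3 / 2103.799 = 27.11 °C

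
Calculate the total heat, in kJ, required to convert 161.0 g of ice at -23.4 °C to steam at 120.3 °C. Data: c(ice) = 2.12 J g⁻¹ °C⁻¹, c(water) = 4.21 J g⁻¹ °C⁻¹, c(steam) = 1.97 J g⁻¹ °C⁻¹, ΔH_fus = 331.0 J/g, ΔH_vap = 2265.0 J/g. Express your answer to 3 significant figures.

q = 500 kJ

q1 (heat ice -23.4→0.0 °C): 161.0 × 2.12 × 23.4 = 7987 J
q2 (melt at 0 °C): 161.0 × 331.0 = 53291 J
q3 (heat water 0.0→100.0 °C): 161.0 × 4.21 × 100.0 = 67781 J
q4 (vaporize at 100 °C): 161.0 × 2265.0 = 364665 J
q5 (heat steam 100.0→120.3 °C): 161.0 × 1.97 × 20.3 = 6439 J
Total: 7987 + 53291 + 67781 + 364665 + 6439 = 500163 J = 500 kJ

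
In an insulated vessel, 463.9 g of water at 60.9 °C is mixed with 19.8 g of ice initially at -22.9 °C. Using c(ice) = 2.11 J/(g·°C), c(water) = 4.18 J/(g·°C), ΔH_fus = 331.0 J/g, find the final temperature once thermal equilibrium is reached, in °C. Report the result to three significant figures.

T_f = 54.7 °C

Heat to bring ice to 0 °C and melt it: q₁ = 19.8×2.11×22.9 + 19.8×331.0 = 7510.5 J
Heat the water can supply cooling to 0 °C: 463.9×4.18×60.9 = 118091 J > q₁, so all ice melts.
Energy balance: 463.9×4.18×(60.9 − T) = 7510.5 + 19.8×4.18×(T − 0)
1939.102(60.9 − T) = 7510.5 + 82.764 T
118091 − 7510.5 = 2021.866 T
T = 110580.5 / 2021.866 = 54.69 °C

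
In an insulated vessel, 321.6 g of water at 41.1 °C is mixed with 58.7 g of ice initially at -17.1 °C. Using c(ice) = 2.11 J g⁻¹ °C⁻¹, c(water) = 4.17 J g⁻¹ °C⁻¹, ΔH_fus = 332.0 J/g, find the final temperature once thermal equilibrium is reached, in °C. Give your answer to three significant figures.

Heat to bring ice to 0 °C and melt it: q₁ = 58.7×2.11×17.1 + 58.7×332.0 = 21606 J
Heat the water can supply cooling to 0 °C: 321.6×4.17×41.1 = 55118.1 J > q₁, so all ice melts.
Energy balance: 321.6×4.17×(41.1 − T) = 21606 + 58.7×4.17×(T − 0)
1341.072(41.1 − T) = 21606 + 244.779 T
55118.1 − 21606 = 1585.851 T
T = 33512.1 / 1585.851 = 21.13 °C

T_f = 21.1 °C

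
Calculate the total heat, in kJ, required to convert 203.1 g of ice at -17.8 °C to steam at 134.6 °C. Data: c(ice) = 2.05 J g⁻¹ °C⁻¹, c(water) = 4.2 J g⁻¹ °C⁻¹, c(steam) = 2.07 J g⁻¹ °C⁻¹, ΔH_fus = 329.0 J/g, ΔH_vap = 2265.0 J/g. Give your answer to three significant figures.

q1 (heat ice -17.8→0.0 °C): 203.1 × 2.05 × 17.8 = 7411 J
q2 (melt at 0 °C): 203.1 × 329.0 = 66820 J
q3 (heat water 0.0→100.0 °C): 203.1 × 4.2 × 100.0 = 85302 J
q4 (vaporize at 100 °C): 203.1 × 2265.0 = 460022 J
q5 (heat steam 100.0→134.6 °C): 203.1 × 2.07 × 34.6 = 14546 J
Total: 7411 + 66820 + 85302 + 460022 + 14546 = 634101 J = 634 kJ

q = 634 kJ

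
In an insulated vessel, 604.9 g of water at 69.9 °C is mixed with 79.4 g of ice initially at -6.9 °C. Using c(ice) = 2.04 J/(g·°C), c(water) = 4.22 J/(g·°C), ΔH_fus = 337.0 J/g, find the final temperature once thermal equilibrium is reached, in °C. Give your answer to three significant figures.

T_f = 52.1 °C

Heat to bring ice to 0 °C and melt it: q₁ = 79.4×2.04×6.9 + 79.4×337.0 = 27875 J
Heat the water can supply cooling to 0 °C: 604.9×4.22×69.9 = 178432 J > q₁, so all ice melts.
Energy balance: 604.9×4.22×(69.9 − T) = 27875 + 79.4×4.22×(T − 0)
2552.678(69.9 − T) = 27875 + 335.068 T
178432 − 27875 = 2887.746 T
T = 150557 / 2887.746 = 52.14 °C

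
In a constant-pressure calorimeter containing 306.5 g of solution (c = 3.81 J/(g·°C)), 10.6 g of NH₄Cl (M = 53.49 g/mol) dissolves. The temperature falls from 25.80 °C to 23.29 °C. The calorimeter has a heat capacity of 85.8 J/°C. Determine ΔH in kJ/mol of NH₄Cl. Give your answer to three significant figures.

ΔH = 15.9 kJ/mol

|ΔT| = |23.29 − 25.80| = 2.51 °C
|q_surr| = (306.5 × 3.81 + 85.8) × 2.51 = 1253.565 × 2.51 = 3146 J
n(NH₄Cl) = 10.6 / 53.49 = 0.1982 mol
Temperature fell, so q_rxn = +|q_surr| = 3.146 kJ
ΔH = q_rxn / n = 15.87 kJ/mol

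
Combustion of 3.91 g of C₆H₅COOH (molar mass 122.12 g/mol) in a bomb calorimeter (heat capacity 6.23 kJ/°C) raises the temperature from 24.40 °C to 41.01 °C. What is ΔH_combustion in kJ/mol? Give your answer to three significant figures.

ΔH = -3230 kJ/mol

ΔT = 41.01 − 24.40 = 16.61 °C
q_cal = C_cal × ΔT = 6.23 × 16.61 = 103.4803 kJ
n = 3.91 / 122.12 = 0.03202 mol
q_rxn = −q_cal = -103.4803 kJ
ΔH = -103.4803 / 0.03202 = -3232 kJ/mol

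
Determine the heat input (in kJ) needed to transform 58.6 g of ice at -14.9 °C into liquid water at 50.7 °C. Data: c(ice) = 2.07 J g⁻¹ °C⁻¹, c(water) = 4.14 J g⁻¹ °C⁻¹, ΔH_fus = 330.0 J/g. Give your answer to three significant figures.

q1 (heat ice -14.9→0.0 °C): 58.6 × 2.07 × 14.9 = 1807 J
q2 (melt at 0 °C): 58.6 × 330.0 = 19338 J
q3 (heat water 0.0→50.7 °C): 58.6 × 4.14 × 50.7 = 12300 J
Total: 1807 + 19338 + 12300 = 33445 J = 33.4 kJ

q = 33.4 kJ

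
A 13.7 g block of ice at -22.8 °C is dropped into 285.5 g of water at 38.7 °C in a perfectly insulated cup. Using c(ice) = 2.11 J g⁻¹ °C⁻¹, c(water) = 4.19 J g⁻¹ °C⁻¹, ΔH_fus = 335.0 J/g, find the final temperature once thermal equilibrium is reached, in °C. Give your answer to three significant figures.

Heat to bring ice to 0 °C and melt it: q₁ = 13.7×2.11×22.8 + 13.7×335.0 = 5248.6 J
Heat the water can supply cooling to 0 °C: 285.5×4.19×38.7 = 46294.7 J > q₁, so all ice melts.
Energy balance: 285.5×4.19×(38.7 − T) = 5248.6 + 13.7×4.19×(T − 0)
1196.245(38.7 − T) = 5248.6 + 57.403 T
46294.7 − 5248.6 = 1253.648 T
T = 41046.1 / 1253.648 = 32.74 °C

T_f = 32.7 °C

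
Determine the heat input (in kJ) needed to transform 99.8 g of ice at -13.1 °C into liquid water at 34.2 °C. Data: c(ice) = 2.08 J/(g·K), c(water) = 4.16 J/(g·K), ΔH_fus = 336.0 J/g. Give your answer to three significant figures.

q = 50.5 kJ

q1 (heat ice -13.1→0.0 °C): 99.8 × 2.08 × 13.1 = 2719 J
q2 (melt at 0 °C): 99.8 × 336.0 = 33533 J
q3 (heat water 0.0→34.2 °C): 99.8 × 4.16 × 34.2 = 14199 J
Total: 2719 + 33533 + 14199 = 50451 J = 50.5 kJ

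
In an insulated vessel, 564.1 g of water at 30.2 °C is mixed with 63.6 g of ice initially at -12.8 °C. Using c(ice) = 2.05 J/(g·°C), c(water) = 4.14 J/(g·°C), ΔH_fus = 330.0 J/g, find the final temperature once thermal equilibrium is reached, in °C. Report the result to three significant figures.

T_f = 18.4 °C

Heat to bring ice to 0 °C and melt it: q₁ = 63.6×2.05×12.8 + 63.6×330.0 = 22657 J
Heat the water can supply cooling to 0 °C: 564.1×4.14×30.2 = 70528.3 J > q₁, so all ice melts.
Energy balance: 564.1×4.14×(30.2 − T) = 22657 + 63.6×4.14×(T − 0)
2335.374(30.2 − T) = 22657 + 263.304 T
70528.3 − 22657 = 2598.678 T
T = 47871.3 / 2598.678 = 18.42 °C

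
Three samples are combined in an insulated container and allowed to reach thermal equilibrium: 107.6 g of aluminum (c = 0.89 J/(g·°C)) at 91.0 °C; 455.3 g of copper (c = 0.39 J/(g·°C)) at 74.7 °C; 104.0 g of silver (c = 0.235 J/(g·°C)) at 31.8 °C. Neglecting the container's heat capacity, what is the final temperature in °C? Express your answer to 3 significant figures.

Σ mᵢcᵢ(T − Tᵢ) = 0  ⇒  T = Σ mᵢcᵢTᵢ / Σ mᵢcᵢ
Σ mᵢcᵢ = 107.6×0.89 + 455.3×0.39 + 104.0×0.235 = 297.771
Σ mᵢcᵢTᵢ = 95.764×91.0 + 177.567×74.7 + 24.44×31.8 = 22756
T = 22756 / 297.771 = 76.42 °C

T_f = 76.4 °C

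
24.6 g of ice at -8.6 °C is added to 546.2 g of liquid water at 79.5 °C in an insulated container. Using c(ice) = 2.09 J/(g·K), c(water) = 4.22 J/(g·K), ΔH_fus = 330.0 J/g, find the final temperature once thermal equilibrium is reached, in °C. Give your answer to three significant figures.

T_f = 72.5 °C

Heat to bring ice to 0 °C and melt it: q₁ = 24.6×2.09×8.6 + 24.6×330.0 = 8560.2 J
Heat the water can supply cooling to 0 °C: 546.2×4.22×79.5 = 183245 J > q₁, so all ice melts.
Energy balance: 546.2×4.22×(79.5 − T) = 8560.2 + 24.6×4.22×(T − 0)
2304.964(79.5 − T) = 8560.2 + 103.812 T
183245 − 8560.2 = 2408.776 T
T = 174684.8 / 2408.776 = 72.52 °C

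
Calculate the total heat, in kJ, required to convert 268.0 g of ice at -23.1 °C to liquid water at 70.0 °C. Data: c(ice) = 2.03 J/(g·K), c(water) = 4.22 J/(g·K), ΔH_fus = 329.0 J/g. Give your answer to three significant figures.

q1 (heat ice -23.1→0.0 °C): 268.0 × 2.03 × 23.1 = 12567 J
q2 (melt at 0 °C): 268.0 × 329.0 = 88172 J
q3 (heat water 0.0→70.0 °C): 268.0 × 4.22 × 70.0 = 79167 J
Total: 12567 + 88172 + 79167 = 179906 J = 180 kJ

q = 180 kJ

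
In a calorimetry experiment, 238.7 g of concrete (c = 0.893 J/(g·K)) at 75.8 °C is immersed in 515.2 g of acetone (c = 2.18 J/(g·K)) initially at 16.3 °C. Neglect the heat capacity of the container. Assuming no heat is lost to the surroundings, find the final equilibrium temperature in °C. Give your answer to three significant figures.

Heat lost by concrete = heat gained by acetone.
(238.7)(0.893)(75.8 − T) = (515.2)(2.18)(T − 16.3)
213.1591 (75.8 − T) = 1123.136 (T − 16.3)
16157 − 213.1591 T = 1123.136 T − 18307
34464 = 1336.2951 T
T = 25.79 °C

T_f = 25.8 °C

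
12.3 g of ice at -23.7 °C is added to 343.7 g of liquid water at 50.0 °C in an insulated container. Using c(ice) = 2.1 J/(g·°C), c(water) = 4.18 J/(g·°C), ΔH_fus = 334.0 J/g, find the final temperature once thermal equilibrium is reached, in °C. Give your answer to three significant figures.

Heat to bring ice to 0 °C and melt it: q₁ = 12.3×2.1×23.7 + 12.3×334.0 = 4720.4 J
Heat the water can supply cooling to 0 °C: 343.7×4.18×50.0 = 71833.3 J > q₁, so all ice melts.
Energy balance: 343.7×4.18×(50.0 − T) = 4720.4 + 12.3×4.18×(T − 0)
1436.666(50.0 − T) = 4720.4 + 51.414 T
71833.3 − 4720.4 = 1488.080 T
T = 67112.9 / 1488.080 = 45.10 °C

T_f = 45.1 °C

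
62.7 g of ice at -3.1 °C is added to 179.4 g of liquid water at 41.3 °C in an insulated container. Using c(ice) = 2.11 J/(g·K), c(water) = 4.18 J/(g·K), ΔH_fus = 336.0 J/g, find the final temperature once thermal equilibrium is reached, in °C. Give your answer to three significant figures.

Heat to bring ice to 0 °C and melt it: q₁ = 62.7×2.11×3.1 + 62.7×336.0 = 21477 J
Heat the water can supply cooling to 0 °C: 179.4×4.18×41.3 = 30970.5 J > q₁, so all ice melts.
Energy balance: 179.4×4.18×(41.3 − T) = 21477 + 62.7×4.18×(T − 0)
749.892(41.3 − T) = 21477 + 262.086 T
30970.5 − 21477 = 1011.978 T
T = 9493.5 / 1011.978 = 9.381 °C

T_f = 9.38 °C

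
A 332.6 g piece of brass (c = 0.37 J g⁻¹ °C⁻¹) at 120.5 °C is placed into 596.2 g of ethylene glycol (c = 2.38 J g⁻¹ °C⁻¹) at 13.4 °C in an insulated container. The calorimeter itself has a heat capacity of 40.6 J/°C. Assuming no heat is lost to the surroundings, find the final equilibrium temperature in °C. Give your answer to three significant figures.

T_f = 21.7 °C

Heat lost by brass = heat gained by ethylene glycol + calorimeter.
(332.6)(0.37)(120.5 − T) = [(596.2)(2.38) + 40.6](T − 13.4)
123.062 (120.5 − T) = 1459.556 (T − 13.4)
14829 − 123.062 T = 1459.556 T − 19558
34387 = 1582.618 T
T = 21.73 °C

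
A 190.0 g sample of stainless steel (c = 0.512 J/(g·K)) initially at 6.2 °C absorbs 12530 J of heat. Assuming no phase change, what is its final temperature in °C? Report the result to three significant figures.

ΔT = q / (m c) = 12530 / (190.0 × 0.512) = 128.8 °C
T_f = 6.2 + 128.8 = 135.0 °C

T_f = 135 °C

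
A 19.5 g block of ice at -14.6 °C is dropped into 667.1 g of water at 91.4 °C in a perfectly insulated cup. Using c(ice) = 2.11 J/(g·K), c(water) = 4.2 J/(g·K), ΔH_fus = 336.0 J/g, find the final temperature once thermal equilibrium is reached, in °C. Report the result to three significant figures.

Heat to bring ice to 0 °C and melt it: q₁ = 19.5×2.11×14.6 + 19.5×336.0 = 7152.7 J
Heat the water can supply cooling to 0 °C: 667.1×4.2×91.4 = 256086 J > q₁, so all ice melts.
Energy balance: 667.1×4.2×(91.4 − T) = 7152.7 + 19.5×4.2×(T − 0)
2801.82(91.4 − T) = 7152.7 + 81.9 T
256086 − 7152.7 = 2883.72 T
T = 248933.3 / 2883.72 = 86.32 °C

T_f = 86.3 °C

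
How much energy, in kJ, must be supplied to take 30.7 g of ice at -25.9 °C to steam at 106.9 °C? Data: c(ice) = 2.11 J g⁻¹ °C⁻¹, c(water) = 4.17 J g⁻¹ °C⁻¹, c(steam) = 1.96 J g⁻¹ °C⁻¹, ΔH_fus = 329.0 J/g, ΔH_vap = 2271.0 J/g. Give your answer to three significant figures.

q1 (heat ice -25.9→0.0 °C): 30.7 × 2.11 × 25.9 = 1678 J
q2 (melt at 0 °C): 30.7 × 329.0 = 10100 J
q3 (heat water 0.0→100.0 °C): 30.7 × 4.17 × 100.0 = 12802 J
q4 (vaporize at 100 °C): 30.7 × 2271.0 = 69720 J
q5 (heat steam 100.0→106.9 °C): 30.7 × 1.96 × 6.9 = 415 J
Total: 1678 + 10100 + 12802 + 69720 + 415 = 94715 J = 94.7 kJ

q = 94.7 kJ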